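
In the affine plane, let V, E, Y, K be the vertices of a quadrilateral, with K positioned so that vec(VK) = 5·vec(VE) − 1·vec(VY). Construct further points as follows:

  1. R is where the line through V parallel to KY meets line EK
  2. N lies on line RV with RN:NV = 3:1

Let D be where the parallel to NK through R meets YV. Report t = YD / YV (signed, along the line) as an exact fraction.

Assign V = (0, 0), E = (1, 0), Y = (0, 1), K = (5, -1) — the answer is frame-independent, so this choice is without loss of generality.
1. R is where the line through V parallel to KY meets line EK ⇒ R = (-5/3, 2/3)
2. N lies on line RV with RN:NV = 3:1 ⇒ N = (-5/12, 1/6)
through R parallel to NK: direction (65/12, -7/6); meets YV at D = (0, 4/13)
D = Y + t·(V−Y) with t = 9/13

t = 9/13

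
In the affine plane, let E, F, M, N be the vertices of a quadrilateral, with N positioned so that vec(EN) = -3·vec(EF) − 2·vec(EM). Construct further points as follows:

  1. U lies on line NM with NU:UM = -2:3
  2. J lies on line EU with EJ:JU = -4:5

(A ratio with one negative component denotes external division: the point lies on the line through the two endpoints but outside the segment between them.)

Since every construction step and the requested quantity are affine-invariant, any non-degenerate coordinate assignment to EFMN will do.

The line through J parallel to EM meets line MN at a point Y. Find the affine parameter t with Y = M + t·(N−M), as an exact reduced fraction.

t = -12

Choose coordinates E = (0, 0), F = (1, 0), M = (0, 1), N = (-3, -2).
1. U lies on line NM with NU:UM = -2:3 ⇒ U = (-9, -8)
2. J lies on line EU with EJ:JU = -4:5 ⇒ J = (36, 32)
through J parallel to EM: direction (0, 1); meets MN at Y = (36, 37)
Y = M + t·(N−M) with t = -12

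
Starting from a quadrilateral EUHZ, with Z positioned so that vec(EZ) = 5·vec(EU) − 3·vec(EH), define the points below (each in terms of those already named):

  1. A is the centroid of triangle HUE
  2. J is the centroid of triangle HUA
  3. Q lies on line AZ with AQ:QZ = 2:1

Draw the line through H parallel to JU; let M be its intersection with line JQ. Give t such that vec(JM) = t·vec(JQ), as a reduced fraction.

Assign E = (0, 0), U = (1, 0), H = (0, 1), Z = (5, -3) — the answer is frame-independent, so this choice is without loss of generality.
1. A is the centroid of triangle HUE ⇒ A = (1/3, 1/3)
2. J is the centroid of triangle HUA ⇒ J = (4/9, 4/9)
3. Q lies on line AZ with AQ:QZ = 2:1 ⇒ Q = (31/9, -17/9)
through H parallel to JU: direction (5/9, -4/9); meets JQ at M = (85/9, -59/9)
M = J + t·(Q−J) with t = 3

t = 3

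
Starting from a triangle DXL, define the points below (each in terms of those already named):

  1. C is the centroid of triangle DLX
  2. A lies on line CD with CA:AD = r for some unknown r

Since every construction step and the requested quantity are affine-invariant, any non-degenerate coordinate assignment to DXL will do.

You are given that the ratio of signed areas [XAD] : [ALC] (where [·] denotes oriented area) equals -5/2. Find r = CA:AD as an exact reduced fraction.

Choose coordinates D = (0, 0), X = (1, 0), L = (0, 1).
1. C is the centroid of triangle DLX ⇒ C = (1/3, 1/3)
2. With CA:AD = r, write λ = r/(r+1) so A = C + λ·(D−C); A is affine-linear in λ
Every point depending on A is an affine combination of A and λ-independent points, so each such coordinate is linear in λ; the λ² term in each signed area is a multiple of (D−C)×(D−C) = 0, so 2·[XAD] and 2·[ALC] are each linear in λ. Evaluating at λ=0 and λ=1:
  2·[XAD] = -1/3·λ + 1/3,   2·[ALC] = -1/3·λ
So [XAD]:[ALC] = (-1/3·λ + 1/3) / (-1/3·λ). Setting this equal to -5/2:
  -1/3·λ + 1/3 = -5/2·(-1/3·λ)  ⇒  λ = 2/7
Then r = λ/(1−λ) = (2/7)/(5/7) = 2/5. Check: with r = 2/5, A = (5/21, 5/21) and [XAD]:[ALC] = -5/2 as required.

r = 2/5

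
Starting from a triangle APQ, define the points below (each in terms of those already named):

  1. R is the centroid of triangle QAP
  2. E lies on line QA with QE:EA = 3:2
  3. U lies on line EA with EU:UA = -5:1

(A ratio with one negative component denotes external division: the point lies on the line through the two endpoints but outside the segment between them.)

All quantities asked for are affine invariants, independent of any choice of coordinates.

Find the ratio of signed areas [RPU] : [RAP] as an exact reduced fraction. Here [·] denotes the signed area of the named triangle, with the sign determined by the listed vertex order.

[RPU]:[RAP] = -6/5

Set A = (0, 0), P = (1, 0), Q = (0, 1); any affine frame gives the same invariant.
1. R is the centroid of triangle QAP ⇒ R = (1/3, 1/3)
2. E lies on line QA with QE:EA = 3:2 ⇒ E = (0, 2/5)
3. U lies on line EA with EU:UA = -5:1 ⇒ U = (0, -1/10)
2·[RPU] = -2/5, 2·[RAP] = 1/3
[RPU]:[RAP] = -2/5:1/3 = -6/5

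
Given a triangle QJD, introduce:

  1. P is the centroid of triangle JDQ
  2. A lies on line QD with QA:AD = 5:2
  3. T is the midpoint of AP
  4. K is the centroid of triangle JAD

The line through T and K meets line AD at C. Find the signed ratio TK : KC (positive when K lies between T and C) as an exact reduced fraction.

Assign Q = (0, 0), J = (1, 0), D = (0, 1) — the answer is frame-independent, so this choice is without loss of generality.
1. P is the centroid of triangle JDQ ⇒ P = (1/3, 1/3)
2. A lies on line QD with QA:AD = 5:2 ⇒ A = (0, 5/7)
3. T is the midpoint of AP ⇒ T = (1/6, 11/21)
4. K is the centroid of triangle JAD ⇒ K = (1/3, 4/7)
line TK meets AD at C = (0, 10/21)
K = T + t·(C−T) with t = -1, so TK:KC = -1:2

TK:KC = -1/2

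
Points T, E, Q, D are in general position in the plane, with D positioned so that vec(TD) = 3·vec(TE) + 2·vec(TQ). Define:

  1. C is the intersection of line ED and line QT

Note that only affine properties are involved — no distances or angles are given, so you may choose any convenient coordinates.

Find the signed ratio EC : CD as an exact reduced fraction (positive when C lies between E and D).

EC:CD = -1/3

Assign T = (0, 0), E = (1, 0), Q = (0, 1), D = (3, 2) — the answer is frame-independent, so this choice is without loss of generality.
1. C is the intersection of line ED and line QT ⇒ C = (0, -1)
C = E + t·(D−E) with t = -1/2, so EC:CD = t:(1−t) = -1/2:3/2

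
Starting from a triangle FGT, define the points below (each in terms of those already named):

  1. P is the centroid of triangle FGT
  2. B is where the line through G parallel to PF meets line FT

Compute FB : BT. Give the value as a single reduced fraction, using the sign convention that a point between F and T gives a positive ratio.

Assign F = (0, 0), G = (1, 0), T = (0, 1) — the answer is frame-independent, so this choice is without loss of generality.
1. P is the centroid of triangle FGT ⇒ P = (1/3, 1/3)
2. B is where the line through G parallel to PF meets line FT ⇒ B = (0, -1)
B = F + t·(T−F) with t = -1, so FB:BT = t:(1−t) = -1:2

FB:BT = -1/2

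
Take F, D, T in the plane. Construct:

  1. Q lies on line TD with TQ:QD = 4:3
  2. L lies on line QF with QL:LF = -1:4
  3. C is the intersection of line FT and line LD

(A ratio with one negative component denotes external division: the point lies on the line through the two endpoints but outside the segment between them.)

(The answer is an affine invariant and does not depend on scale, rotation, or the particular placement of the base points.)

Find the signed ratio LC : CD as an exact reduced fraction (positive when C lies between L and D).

Work in coordinates with F = (0, 0), D = (1, 0), T = (0, 1).
1. Q lies on line TD with TQ:QD = 4:3 ⇒ Q = (4/7, 3/7)
2. L lies on line QF with QL:LF = -1:4 ⇒ L = (16/21, 4/7)
3. C is the intersection of line FT and line LD ⇒ C = (0, 12/5)
C = L + t·(D−L) with t = -16/5, so LC:CD = t:(1−t) = -16/5:21/5

LC:CD = -16/21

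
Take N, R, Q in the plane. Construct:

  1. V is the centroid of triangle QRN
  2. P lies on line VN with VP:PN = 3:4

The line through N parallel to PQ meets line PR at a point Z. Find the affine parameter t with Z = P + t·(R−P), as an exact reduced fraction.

Assign N = (0, 0), R = (1, 0), Q = (0, 1) — the answer is frame-independent, so this choice is without loss of generality.
1. V is the centroid of triangle QRN ⇒ V = (1/3, 1/3)
2. P lies on line VN with VP:PN = 3:4 ⇒ P = (4/21, 4/21)
through N parallel to PQ: direction (-4/21, 17/21); meets PR at Z = (-16/273, 68/273)
Z = P + t·(R−P) with t = -4/13

t = -4/13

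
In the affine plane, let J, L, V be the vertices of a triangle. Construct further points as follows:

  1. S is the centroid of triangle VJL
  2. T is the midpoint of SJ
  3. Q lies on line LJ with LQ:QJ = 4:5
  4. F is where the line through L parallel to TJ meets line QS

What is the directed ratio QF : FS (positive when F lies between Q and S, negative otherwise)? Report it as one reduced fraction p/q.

QF:FS = -4/9

Choose coordinates J = (0, 0), L = (1, 0), V = (0, 1).
1. S is the centroid of triangle VJL ⇒ S = (1/3, 1/3)
2. T is the midpoint of SJ ⇒ T = (1/6, 1/6)
3. Q lies on line LJ with LQ:QJ = 4:5 ⇒ Q = (5/9, 0)
4. F is where the line through L parallel to TJ meets line QS ⇒ F = (11/15, -4/15)
F = Q + t·(S−Q) with t = -4/5, so QF:FS = t:(1−t) = -4/5:9/5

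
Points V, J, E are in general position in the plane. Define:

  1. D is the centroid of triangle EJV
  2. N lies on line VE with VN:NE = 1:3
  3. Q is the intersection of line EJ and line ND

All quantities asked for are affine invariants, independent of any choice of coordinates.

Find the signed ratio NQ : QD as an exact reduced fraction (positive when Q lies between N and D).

Work in coordinates with V = (0, 0), J = (1, 0), E = (0, 1).
1. D is the centroid of triangle EJV ⇒ D = (1/3, 1/3)
2. N lies on line VE with VN:NE = 1:3 ⇒ N = (0, 1/4)
3. Q is the intersection of line EJ and line ND ⇒ Q = (3/5, 2/5)
Q = N + t·(D−N) with t = 9/5, so NQ:QD = t:(1−t) = 9/5:-4/5

NQ:QD = -9/4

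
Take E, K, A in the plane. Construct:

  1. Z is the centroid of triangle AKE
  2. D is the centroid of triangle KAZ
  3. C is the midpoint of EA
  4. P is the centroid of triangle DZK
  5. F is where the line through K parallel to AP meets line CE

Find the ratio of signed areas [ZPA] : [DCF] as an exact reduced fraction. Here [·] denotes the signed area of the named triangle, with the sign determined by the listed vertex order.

[ZPA]:[DCF] = -4/9

Choose coordinates E = (0, 0), K = (1, 0), A = (0, 1).
1. Z is the centroid of triangle AKE ⇒ Z = (1/3, 1/3)
2. D is the centroid of triangle KAZ ⇒ D = (4/9, 4/9)
3. C is the midpoint of EA ⇒ C = (0, 1/2)
4. P is the centroid of triangle DZK ⇒ P = (16/27, 7/27)
5. F is where the line through K parallel to AP meets line CE ⇒ F = (0, 5/4)
2·[ZPA] = 4/27, 2·[DCF] = -1/3
[ZPA]:[DCF] = 4/27:-1/3 = -4/9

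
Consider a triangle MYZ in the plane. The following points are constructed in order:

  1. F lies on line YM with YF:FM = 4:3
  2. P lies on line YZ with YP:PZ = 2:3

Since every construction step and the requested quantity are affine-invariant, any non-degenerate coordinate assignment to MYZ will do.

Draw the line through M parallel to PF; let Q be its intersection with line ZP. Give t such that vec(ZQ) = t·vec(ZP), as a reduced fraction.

Work in coordinates with M = (0, 0), Y = (1, 0), Z = (0, 1).
1. F lies on line YM with YF:FM = 4:3 ⇒ F = (3/7, 0)
2. P lies on line YZ with YP:PZ = 2:3 ⇒ P = (3/5, 2/5)
through M parallel to PF: direction (-6/35, -2/5); meets ZP at Q = (3/10, 7/10)
Q = Z + t·(P−Z) with t = 1/2

t = 1/2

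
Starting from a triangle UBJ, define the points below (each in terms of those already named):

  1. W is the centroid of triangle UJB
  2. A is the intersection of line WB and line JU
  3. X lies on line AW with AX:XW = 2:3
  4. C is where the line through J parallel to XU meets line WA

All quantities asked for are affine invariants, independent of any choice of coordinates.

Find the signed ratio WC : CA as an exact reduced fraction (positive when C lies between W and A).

WC:CA = -7/2

Set U = (0, 0), B = (1, 0), J = (0, 1); any affine frame gives the same invariant.
1. W is the centroid of triangle UJB ⇒ W = (1/3, 1/3)
2. A is the intersection of line WB and line JU ⇒ A = (0, 1/2)
3. X lies on line AW with AX:XW = 2:3 ⇒ X = (2/15, 13/30)
4. C is where the line through J parallel to XU meets line WA ⇒ C = (-2/15, 17/30)
C = W + t·(A−W) with t = 7/5, so WC:CA = t:(1−t) = 7/5:-2/5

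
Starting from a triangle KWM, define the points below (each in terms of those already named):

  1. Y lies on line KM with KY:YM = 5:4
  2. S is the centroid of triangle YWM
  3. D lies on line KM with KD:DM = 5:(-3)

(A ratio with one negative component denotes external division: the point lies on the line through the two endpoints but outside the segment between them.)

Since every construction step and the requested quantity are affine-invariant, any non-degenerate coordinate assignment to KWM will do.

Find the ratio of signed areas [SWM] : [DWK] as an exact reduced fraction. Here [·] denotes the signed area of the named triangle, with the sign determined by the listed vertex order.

Choose coordinates K = (0, 0), W = (1, 0), M = (0, 1).
1. Y lies on line KM with KY:YM = 5:4 ⇒ Y = (0, 5/9)
2. S is the centroid of triangle YWM ⇒ S = (1/3, 14/27)
3. D lies on line KM with KD:DM = 5:(-3) ⇒ D = (0, 5/2)
2·[SWM] = 4/27, 2·[DWK] = -5/2
[SWM]:[DWK] = 4/27:-5/2 = -8/135

[SWM]:[DWK] = -8/135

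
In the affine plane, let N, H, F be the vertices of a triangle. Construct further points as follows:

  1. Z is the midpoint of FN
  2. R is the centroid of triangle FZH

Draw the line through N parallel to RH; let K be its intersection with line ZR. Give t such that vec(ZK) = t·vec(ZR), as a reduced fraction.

Assign N = (0, 0), H = (1, 0), F = (0, 1) — the answer is frame-independent, so this choice is without loss of generality.
1. Z is the midpoint of FN ⇒ Z = (0, 1/2)
2. R is the centroid of triangle FZH ⇒ R = (1/3, 1/2)
through N parallel to RH: direction (2/3, -1/2); meets ZR at K = (-2/3, 1/2)
K = Z + t·(R−Z) with t = -2

t = -2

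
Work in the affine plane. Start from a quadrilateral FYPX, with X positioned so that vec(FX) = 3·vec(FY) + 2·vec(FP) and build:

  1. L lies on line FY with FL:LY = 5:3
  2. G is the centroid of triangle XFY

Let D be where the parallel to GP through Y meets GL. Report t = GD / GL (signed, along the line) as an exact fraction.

t = 8/9

Assign F = (0, 0), Y = (1, 0), P = (0, 1), X = (3, 2) — the answer is frame-independent, so this choice is without loss of generality.
1. L lies on line FY with FL:LY = 5:3 ⇒ L = (5/8, 0)
2. G is the centroid of triangle XFY ⇒ G = (4/3, 2/3)
through Y parallel to GP: direction (-4/3, 1/3); meets GL at D = (19/27, 2/27)
D = G + t·(L−G) with t = 8/9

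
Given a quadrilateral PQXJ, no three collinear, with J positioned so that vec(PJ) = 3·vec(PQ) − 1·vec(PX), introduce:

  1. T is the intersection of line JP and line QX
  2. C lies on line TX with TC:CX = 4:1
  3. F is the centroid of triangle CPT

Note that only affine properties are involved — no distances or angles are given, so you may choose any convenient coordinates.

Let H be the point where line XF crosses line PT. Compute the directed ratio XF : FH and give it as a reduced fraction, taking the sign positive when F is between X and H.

XF:FH = 11/4

Work in coordinates with P = (0, 0), Q = (1, 0), X = (0, 1), J = (3, -1).
1. T is the intersection of line JP and line QX ⇒ T = (3/2, -1/2)
2. C lies on line TX with TC:CX = 4:1 ⇒ C = (3/10, 7/10)
3. F is the centroid of triangle CPT ⇒ F = (3/5, 1/15)
line XF meets PT at H = (9/11, -3/11)
F = X + t·(H−X) with t = 11/15, so XF:FH = 11/15:4/15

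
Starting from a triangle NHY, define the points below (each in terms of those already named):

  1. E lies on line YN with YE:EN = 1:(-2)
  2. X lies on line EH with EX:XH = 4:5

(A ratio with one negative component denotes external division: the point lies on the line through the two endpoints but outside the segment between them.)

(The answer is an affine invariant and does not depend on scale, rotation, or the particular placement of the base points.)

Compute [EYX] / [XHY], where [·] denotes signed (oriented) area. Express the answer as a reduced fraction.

Set N = (0, 0), H = (1, 0), Y = (0, 1); any affine frame gives the same invariant.
1. E lies on line YN with YE:EN = 1:(-2) ⇒ E = (0, 2)
2. X lies on line EH with EX:XH = 4:5 ⇒ X = (4/9, 10/9)
2·[EYX] = 4/9, 2·[XHY] = -5/9
[EYX]:[XHY] = 4/9:-5/9 = -4/5

[EYX]:[XHY] = -4/5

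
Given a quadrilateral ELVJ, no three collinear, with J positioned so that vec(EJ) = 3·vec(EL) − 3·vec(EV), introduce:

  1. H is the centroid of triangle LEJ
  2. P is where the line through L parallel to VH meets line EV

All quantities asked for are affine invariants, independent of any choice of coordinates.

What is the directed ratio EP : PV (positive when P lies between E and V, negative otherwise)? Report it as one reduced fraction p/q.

EP:PV = -3

Assign E = (0, 0), L = (1, 0), V = (0, 1), J = (3, -3) — the answer is frame-independent, so this choice is without loss of generality.
1. H is the centroid of triangle LEJ ⇒ H = (4/3, -1)
2. P is where the line through L parallel to VH meets line EV ⇒ P = (0, 3/2)
P = E + t·(V−E) with t = 3/2, so EP:PV = t:(1−t) = 3/2:-1/2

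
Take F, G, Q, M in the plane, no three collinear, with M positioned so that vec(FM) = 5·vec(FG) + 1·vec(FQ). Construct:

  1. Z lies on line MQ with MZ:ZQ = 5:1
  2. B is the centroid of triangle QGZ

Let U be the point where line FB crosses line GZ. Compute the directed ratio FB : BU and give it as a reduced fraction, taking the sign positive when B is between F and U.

FB:BU = 13/5

Work in coordinates with F = (0, 0), G = (1, 0), Q = (0, 1), M = (5, 1).
1. Z lies on line MQ with MZ:ZQ = 5:1 ⇒ Z = (5/6, 1)
2. B is the centroid of triangle QGZ ⇒ B = (11/18, 2/3)
line FB meets GZ at U = (11/13, 12/13)
B = F + t·(U−F) with t = 13/18, so FB:BU = 13/18:5/18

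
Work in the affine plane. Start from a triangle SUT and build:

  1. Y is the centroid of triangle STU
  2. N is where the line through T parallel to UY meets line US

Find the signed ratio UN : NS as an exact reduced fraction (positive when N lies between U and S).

UN:NS = -1/2

Set S = (0, 0), U = (1, 0), T = (0, 1); any affine frame gives the same invariant.
1. Y is the centroid of triangle STU ⇒ Y = (1/3, 1/3)
2. N is where the line through T parallel to UY meets line US ⇒ N = (2, 0)
N = U + t·(S−U) with t = -1, so UN:NS = t:(1−t) = -1:2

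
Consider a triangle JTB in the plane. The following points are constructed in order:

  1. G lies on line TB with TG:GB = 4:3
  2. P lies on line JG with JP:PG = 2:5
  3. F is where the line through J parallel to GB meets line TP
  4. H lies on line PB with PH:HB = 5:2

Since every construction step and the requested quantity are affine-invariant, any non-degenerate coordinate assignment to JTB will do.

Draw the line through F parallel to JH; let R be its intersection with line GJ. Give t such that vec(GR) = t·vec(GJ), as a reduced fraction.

t = 279/175

Assign J = (0, 0), T = (1, 0), B = (0, 1) — the answer is frame-independent, so this choice is without loss of generality.
1. G lies on line TB with TG:GB = 4:3 ⇒ G = (3/7, 4/7)
2. P lies on line JG with JP:PG = 2:5 ⇒ P = (6/49, 8/49)
3. F is where the line through J parallel to GB meets line TP ⇒ F = (-8/35, 8/35)
4. H lies on line PB with PH:HB = 5:2 ⇒ H = (12/343, 261/343)
through F parallel to JH: direction (12/343, 261/343); meets GJ at R = (-312/1225, -416/1225)
R = G + t·(J−G) with t = 279/175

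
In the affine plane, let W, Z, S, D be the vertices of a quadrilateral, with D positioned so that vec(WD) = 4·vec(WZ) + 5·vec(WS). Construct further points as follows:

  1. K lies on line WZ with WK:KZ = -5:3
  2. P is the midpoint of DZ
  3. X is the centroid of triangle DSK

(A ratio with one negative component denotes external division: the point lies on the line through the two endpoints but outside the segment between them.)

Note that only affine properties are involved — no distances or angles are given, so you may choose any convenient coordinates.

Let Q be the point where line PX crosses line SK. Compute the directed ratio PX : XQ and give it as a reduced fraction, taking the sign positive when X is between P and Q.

Choose coordinates W = (0, 0), Z = (1, 0), S = (0, 1), D = (4, 5).
1. K lies on line WZ with WK:KZ = -5:3 ⇒ K = (5/2, 0)
2. P is the midpoint of DZ ⇒ P = (5/2, 5/2)
3. X is the centroid of triangle DSK ⇒ X = (13/6, 2)
line PX meets SK at Q = (45/38, 10/19)
X = P + t·(Q−P) with t = 19/75, so PX:XQ = 19/75:56/75

PX:XQ = 19/56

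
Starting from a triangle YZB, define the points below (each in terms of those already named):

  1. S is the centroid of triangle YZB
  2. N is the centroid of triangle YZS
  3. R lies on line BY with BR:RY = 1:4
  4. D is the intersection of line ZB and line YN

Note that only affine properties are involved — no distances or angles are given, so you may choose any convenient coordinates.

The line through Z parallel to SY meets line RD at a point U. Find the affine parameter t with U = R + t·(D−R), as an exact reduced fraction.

t = 9/7

Assign Y = (0, 0), Z = (1, 0), B = (0, 1) — the answer is frame-independent, so this choice is without loss of generality.
1. S is the centroid of triangle YZB ⇒ S = (1/3, 1/3)
2. N is the centroid of triangle YZS ⇒ N = (4/9, 1/9)
3. R lies on line BY with BR:RY = 1:4 ⇒ R = (0, 4/5)
4. D is the intersection of line ZB and line YN ⇒ D = (4/5, 1/5)
through Z parallel to SY: direction (-1/3, -1/3); meets RD at U = (36/35, 1/35)
U = R + t·(D−R) with t = 9/7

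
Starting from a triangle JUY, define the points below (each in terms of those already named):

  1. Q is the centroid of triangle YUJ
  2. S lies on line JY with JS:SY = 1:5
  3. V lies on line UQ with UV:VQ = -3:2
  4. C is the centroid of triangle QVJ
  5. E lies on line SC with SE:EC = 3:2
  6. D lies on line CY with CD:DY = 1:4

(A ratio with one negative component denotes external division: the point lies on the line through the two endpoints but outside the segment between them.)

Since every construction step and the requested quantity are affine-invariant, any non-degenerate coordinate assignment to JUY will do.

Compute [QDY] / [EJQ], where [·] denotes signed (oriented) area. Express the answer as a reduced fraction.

[QDY]:[EJQ] = -12/7

Set J = (0, 0), U = (1, 0), Y = (0, 1); any affine frame gives the same invariant.
1. Q is the centroid of triangle YUJ ⇒ Q = (1/3, 1/3)
2. S lies on line JY with JS:SY = 1:5 ⇒ S = (0, 1/6)
3. V lies on line UQ with UV:VQ = -3:2 ⇒ V = (-1, 1)
4. C is the centroid of triangle QVJ ⇒ C = (-2/9, 4/9)
5. E lies on line SC with SE:EC = 3:2 ⇒ E = (-2/15, 1/3)
6. D lies on line CY with CD:DY = 1:4 ⇒ D = (-8/45, 5/9)
2·[QDY] = -4/15, 2·[EJQ] = 7/45
[QDY]:[EJQ] = -4/15:7/45 = -12/7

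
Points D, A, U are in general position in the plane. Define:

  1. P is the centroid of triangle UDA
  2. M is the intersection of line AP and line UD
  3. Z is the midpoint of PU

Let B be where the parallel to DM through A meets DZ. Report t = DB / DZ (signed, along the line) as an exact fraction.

Set D = (0, 0), A = (1, 0), U = (0, 1); any affine frame gives the same invariant.
1. P is the centroid of triangle UDA ⇒ P = (1/3, 1/3)
2. M is the intersection of line AP and line UD ⇒ M = (0, 1/2)
3. Z is the midpoint of PU ⇒ Z = (1/6, 2/3)
through A parallel to DM: direction (0, 1/2); meets DZ at B = (1, 4)
B = D + t·(Z−D) with t = 6

t = 6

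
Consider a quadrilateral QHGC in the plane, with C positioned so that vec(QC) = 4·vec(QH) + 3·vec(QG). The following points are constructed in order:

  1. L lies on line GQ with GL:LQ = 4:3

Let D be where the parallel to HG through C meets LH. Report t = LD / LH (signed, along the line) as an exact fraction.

t = 23/2

Choose coordinates Q = (0, 0), H = (1, 0), G = (0, 1), C = (4, 3).
1. L lies on line GQ with GL:LQ = 4:3 ⇒ L = (0, 3/7)
through C parallel to HG: direction (-1, 1); meets LH at D = (23/2, -9/2)
D = L + t·(H−L) with t = 23/2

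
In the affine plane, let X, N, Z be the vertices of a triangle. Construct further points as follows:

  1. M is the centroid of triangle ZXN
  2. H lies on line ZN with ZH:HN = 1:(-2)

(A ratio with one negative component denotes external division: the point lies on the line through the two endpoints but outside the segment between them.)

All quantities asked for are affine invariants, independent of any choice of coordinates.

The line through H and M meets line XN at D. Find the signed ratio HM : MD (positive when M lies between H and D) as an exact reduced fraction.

Set X = (0, 0), N = (1, 0), Z = (0, 1); any affine frame gives the same invariant.
1. M is the centroid of triangle ZXN ⇒ M = (1/3, 1/3)
2. H lies on line ZN with ZH:HN = 1:(-2) ⇒ H = (-1, 2)
line HM meets XN at D = (3/5, 0)
M = H + t·(D−H) with t = 5/6, so HM:MD = 5/6:1/6

HM:MD = 5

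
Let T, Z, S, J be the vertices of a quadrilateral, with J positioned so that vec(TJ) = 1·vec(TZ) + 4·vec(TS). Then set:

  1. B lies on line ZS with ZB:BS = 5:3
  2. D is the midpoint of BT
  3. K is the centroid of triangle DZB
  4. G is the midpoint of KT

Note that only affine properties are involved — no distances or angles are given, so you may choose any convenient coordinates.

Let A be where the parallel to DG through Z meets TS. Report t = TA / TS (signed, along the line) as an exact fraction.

t = 15/7

Choose coordinates T = (0, 0), Z = (1, 0), S = (0, 1), J = (1, 4).
1. B lies on line ZS with ZB:BS = 5:3 ⇒ B = (3/8, 5/8)
2. D is the midpoint of BT ⇒ D = (3/16, 5/16)
3. K is the centroid of triangle DZB ⇒ K = (25/48, 5/16)
4. G is the midpoint of KT ⇒ G = (25/96, 5/32)
through Z parallel to DG: direction (7/96, -5/32); meets TS at A = (0, 15/7)
A = T + t·(S−T) with t = 15/7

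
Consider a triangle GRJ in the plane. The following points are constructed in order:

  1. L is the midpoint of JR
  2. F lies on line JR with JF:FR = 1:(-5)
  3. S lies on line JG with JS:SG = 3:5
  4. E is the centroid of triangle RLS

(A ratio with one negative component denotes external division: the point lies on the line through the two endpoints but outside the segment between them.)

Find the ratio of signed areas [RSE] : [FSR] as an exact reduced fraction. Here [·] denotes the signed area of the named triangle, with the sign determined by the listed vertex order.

[RSE]:[FSR] = -2/15

Set G = (0, 0), R = (1, 0), J = (0, 1); any affine frame gives the same invariant.
1. L is the midpoint of JR ⇒ L = (1/2, 1/2)
2. F lies on line JR with JF:FR = 1:(-5) ⇒ F = (-1/4, 5/4)
3. S lies on line JG with JS:SG = 3:5 ⇒ S = (0, 5/8)
4. E is the centroid of triangle RLS ⇒ E = (1/2, 3/8)
2·[RSE] = -1/16, 2·[FSR] = 15/32
[RSE]:[FSR] = -1/16:15/32 = -2/15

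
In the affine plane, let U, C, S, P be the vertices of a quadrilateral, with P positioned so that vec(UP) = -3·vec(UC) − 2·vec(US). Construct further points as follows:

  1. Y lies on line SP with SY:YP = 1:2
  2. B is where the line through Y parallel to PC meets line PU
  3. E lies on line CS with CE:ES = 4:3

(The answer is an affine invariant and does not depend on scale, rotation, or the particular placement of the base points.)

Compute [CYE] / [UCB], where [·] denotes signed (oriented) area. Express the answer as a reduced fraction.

Set U = (0, 0), C = (1, 0), S = (0, 1), P = (-3, -2); any affine frame gives the same invariant.
1. Y lies on line SP with SY:YP = 1:2 ⇒ Y = (-1, 0)
2. B is where the line through Y parallel to PC meets line PU ⇒ B = (3, 2)
3. E lies on line CS with CE:ES = 4:3 ⇒ E = (3/7, 4/7)
2·[CYE] = -8/7, 2·[UCB] = 2
[CYE]:[UCB] = -8/7:2 = -4/7

[CYE]:[UCB] = -4/7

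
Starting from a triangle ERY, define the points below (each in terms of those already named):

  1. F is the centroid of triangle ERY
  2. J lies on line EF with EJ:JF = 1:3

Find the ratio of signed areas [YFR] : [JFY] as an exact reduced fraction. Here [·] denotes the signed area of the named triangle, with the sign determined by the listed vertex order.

Work in coordinates with E = (0, 0), R = (1, 0), Y = (0, 1).
1. F is the centroid of triangle ERY ⇒ F = (1/3, 1/3)
2. J lies on line EF with EJ:JF = 1:3 ⇒ J = (1/12, 1/12)
2·[YFR] = 1/3, 2·[JFY] = 1/4
[YFR]:[JFY] = 1/3:1/4 = 4/3

[YFR]:[JFY] = 4/3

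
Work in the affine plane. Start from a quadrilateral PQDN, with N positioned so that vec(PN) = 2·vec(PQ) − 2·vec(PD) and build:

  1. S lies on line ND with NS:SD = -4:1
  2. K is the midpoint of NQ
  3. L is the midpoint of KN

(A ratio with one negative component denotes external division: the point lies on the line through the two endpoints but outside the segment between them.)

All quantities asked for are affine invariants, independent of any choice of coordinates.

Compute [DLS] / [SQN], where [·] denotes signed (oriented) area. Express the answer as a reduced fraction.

[DLS]:[SQN] = -1/16

Assign P = (0, 0), Q = (1, 0), D = (0, 1), N = (2, -2) — the answer is frame-independent, so this choice is without loss of generality.
1. S lies on line ND with NS:SD = -4:1 ⇒ S = (-2/3, 2)
2. K is the midpoint of NQ ⇒ K = (3/2, -1)
3. L is the midpoint of KN ⇒ L = (7/4, -3/2)
2·[DLS] = 1/12, 2·[SQN] = -4/3
[DLS]:[SQN] = 1/12:-4/3 = -1/16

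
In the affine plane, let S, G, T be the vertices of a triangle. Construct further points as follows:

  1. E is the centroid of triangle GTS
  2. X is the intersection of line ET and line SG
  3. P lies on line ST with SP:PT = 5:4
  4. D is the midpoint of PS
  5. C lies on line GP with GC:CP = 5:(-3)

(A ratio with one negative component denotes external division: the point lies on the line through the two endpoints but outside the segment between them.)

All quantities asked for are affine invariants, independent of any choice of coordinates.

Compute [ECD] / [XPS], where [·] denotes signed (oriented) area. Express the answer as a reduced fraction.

[ECD]:[XPS] = 49/30

Set S = (0, 0), G = (1, 0), T = (0, 1); any affine frame gives the same invariant.
1. E is the centroid of triangle GTS ⇒ E = (1/3, 1/3)
2. X is the intersection of line ET and line SG ⇒ X = (1/2, 0)
3. P lies on line ST with SP:PT = 5:4 ⇒ P = (0, 5/9)
4. D is the midpoint of PS ⇒ D = (0, 5/18)
5. C lies on line GP with GC:CP = 5:(-3) ⇒ C = (-3/2, 25/18)
2·[ECD] = 49/108, 2·[XPS] = 5/18
[ECD]:[XPS] = 49/108:5/18 = 49/30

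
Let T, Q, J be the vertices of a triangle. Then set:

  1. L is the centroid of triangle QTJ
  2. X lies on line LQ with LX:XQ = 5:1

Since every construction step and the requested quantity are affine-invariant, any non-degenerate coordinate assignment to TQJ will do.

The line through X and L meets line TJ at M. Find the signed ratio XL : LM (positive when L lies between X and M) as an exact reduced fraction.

XL:LM = 5/3

Assign T = (0, 0), Q = (1, 0), J = (0, 1) — the answer is frame-independent, so this choice is without loss of generality.
1. L is the centroid of triangle QTJ ⇒ L = (1/3, 1/3)
2. X lies on line LQ with LX:XQ = 5:1 ⇒ X = (8/9, 1/18)
line XL meets TJ at M = (0, 1/2)
L = X + t·(M−X) with t = 5/8, so XL:LM = 5/8:3/8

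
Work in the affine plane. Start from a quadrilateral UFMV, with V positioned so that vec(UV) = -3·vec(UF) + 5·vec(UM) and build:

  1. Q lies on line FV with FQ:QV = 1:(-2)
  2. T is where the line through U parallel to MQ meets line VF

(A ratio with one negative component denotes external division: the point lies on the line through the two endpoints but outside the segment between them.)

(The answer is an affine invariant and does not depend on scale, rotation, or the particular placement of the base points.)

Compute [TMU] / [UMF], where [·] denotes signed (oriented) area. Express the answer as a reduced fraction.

Set U = (0, 0), F = (1, 0), M = (0, 1), V = (-3, 5); any affine frame gives the same invariant.
1. Q lies on line FV with FQ:QV = 1:(-2) ⇒ Q = (5, -5)
2. T is where the line through U parallel to MQ meets line VF ⇒ T = (25, -30)
2·[TMU] = 25, 2·[UMF] = -1
[TMU]:[UMF] = 25:-1 = -25

[TMU]:[UMF] = -25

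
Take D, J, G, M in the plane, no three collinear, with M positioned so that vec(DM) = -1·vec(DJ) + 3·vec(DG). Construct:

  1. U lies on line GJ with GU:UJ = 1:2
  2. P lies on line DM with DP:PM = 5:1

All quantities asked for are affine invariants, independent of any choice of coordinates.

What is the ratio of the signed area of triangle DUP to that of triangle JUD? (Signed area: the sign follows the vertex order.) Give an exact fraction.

Assign D = (0, 0), J = (1, 0), G = (0, 1), M = (-1, 3) — the answer is frame-independent, so this choice is without loss of generality.
1. U lies on line GJ with GU:UJ = 1:2 ⇒ U = (1/3, 2/3)
2. P lies on line DM with DP:PM = 5:1 ⇒ P = (-5/6, 5/2)
2·[DUP] = 25/18, 2·[JUD] = 2/3
[DUP]:[JUD] = 25/18:2/3 = 25/12

[DUP]:[JUD] = 25/12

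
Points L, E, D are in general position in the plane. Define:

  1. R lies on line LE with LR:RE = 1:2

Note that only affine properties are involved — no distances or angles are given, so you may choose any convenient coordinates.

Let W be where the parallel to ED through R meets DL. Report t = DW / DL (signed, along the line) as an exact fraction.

t = 2/3

Set L = (0, 0), E = (1, 0), D = (0, 1); any affine frame gives the same invariant.
1. R lies on line LE with LR:RE = 1:2 ⇒ R = (1/3, 0)
through R parallel to ED: direction (-1, 1); meets DL at W = (0, 1/3)
W = D + t·(L−D) with t = 2/3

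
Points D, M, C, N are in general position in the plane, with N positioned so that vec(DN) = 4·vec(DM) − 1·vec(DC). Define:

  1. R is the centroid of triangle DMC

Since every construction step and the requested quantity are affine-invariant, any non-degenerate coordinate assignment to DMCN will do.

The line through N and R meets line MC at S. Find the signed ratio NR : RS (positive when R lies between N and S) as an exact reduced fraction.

Choose coordinates D = (0, 0), M = (1, 0), C = (0, 1), N = (4, -1).
1. R is the centroid of triangle DMC ⇒ R = (1/3, 1/3)
line NR meets MC at S = (6/7, 1/7)
R = N + t·(S−N) with t = 7/6, so NR:RS = 7/6:-1/6

NR:RS = -7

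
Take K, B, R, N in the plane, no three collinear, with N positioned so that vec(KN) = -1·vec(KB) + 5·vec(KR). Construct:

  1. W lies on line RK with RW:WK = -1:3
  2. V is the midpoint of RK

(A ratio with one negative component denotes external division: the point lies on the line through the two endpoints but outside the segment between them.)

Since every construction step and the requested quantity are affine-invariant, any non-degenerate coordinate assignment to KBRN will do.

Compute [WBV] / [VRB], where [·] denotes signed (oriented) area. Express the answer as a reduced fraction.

Work in coordinates with K = (0, 0), B = (1, 0), R = (0, 1), N = (-1, 5).
1. W lies on line RK with RW:WK = -1:3 ⇒ W = (0, 3/2)
2. V is the midpoint of RK ⇒ V = (0, 1/2)
2·[WBV] = -1, 2·[VRB] = -1/2
[WBV]:[VRB] = -1:-1/2 = 2

[WBV]:[VRB] = 2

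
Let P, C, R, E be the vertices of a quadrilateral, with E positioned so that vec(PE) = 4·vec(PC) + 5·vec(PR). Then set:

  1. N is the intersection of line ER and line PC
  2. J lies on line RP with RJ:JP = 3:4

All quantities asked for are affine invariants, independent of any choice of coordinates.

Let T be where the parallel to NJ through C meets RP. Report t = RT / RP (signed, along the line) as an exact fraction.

Assign P = (0, 0), C = (1, 0), R = (0, 1), E = (4, 5) — the answer is frame-independent, so this choice is without loss of generality.
1. N is the intersection of line ER and line PC ⇒ N = (-1, 0)
2. J lies on line RP with RJ:JP = 3:4 ⇒ J = (0, 4/7)
through C parallel to NJ: direction (1, 4/7); meets RP at T = (0, -4/7)
T = R + t·(P−R) with t = 11/7

t = 11/7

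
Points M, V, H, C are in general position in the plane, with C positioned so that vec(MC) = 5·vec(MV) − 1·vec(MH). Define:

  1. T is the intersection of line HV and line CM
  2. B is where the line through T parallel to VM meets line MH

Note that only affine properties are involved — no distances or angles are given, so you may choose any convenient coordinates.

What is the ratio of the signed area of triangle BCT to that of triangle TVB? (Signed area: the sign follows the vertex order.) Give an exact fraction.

[BCT]:[TVB] = 3

Assign M = (0, 0), V = (1, 0), H = (0, 1), C = (5, -1) — the answer is frame-independent, so this choice is without loss of generality.
1. T is the intersection of line HV and line CM ⇒ T = (5/4, -1/4)
2. B is where the line through T parallel to VM meets line MH ⇒ B = (0, -1/4)
2·[BCT] = 15/16, 2·[TVB] = 5/16
[BCT]:[TVB] = 15/16:5/16 = 3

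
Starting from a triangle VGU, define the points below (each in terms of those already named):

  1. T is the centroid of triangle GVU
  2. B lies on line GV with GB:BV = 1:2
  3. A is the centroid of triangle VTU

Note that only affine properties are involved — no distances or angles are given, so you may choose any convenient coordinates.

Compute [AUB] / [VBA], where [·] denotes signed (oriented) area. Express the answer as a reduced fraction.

Work in coordinates with V = (0, 0), G = (1, 0), U = (0, 1).
1. T is the centroid of triangle GVU ⇒ T = (1/3, 1/3)
2. B lies on line GV with GB:BV = 1:2 ⇒ B = (2/3, 0)
3. A is the centroid of triangle VTU ⇒ A = (1/9, 4/9)
2·[AUB] = -7/27, 2·[VBA] = 8/27
[AUB]:[VBA] = -7/27:8/27 = -7/8

[AUB]:[VBA] = -7/8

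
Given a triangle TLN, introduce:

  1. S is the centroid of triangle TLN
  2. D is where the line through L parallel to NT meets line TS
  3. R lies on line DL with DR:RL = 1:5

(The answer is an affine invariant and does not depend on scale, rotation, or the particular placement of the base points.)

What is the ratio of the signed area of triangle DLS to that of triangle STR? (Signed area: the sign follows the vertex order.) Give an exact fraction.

Work in coordinates with T = (0, 0), L = (1, 0), N = (0, 1).
1. S is the centroid of triangle TLN ⇒ S = (1/3, 1/3)
2. D is where the line through L parallel to NT meets line TS ⇒ D = (1, 1)
3. R lies on line DL with DR:RL = 1:5 ⇒ R = (1, 5/6)
2·[DLS] = -2/3, 2·[STR] = 1/18
[DLS]:[STR] = -2/3:1/18 = -12

[DLS]:[STR] = -12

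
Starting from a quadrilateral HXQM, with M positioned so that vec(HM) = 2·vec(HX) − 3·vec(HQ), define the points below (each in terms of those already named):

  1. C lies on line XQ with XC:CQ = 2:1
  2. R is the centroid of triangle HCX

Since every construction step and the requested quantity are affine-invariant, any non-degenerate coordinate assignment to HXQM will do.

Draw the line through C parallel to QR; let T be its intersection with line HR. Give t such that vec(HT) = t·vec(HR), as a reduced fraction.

Work in coordinates with H = (0, 0), X = (1, 0), Q = (0, 1), M = (2, -3).
1. C lies on line XQ with XC:CQ = 2:1 ⇒ C = (1/3, 2/3)
2. R is the centroid of triangle HCX ⇒ R = (4/9, 2/9)
through C parallel to QR: direction (4/9, -7/9); meets HR at T = (5/9, 5/18)
T = H + t·(R−H) with t = 5/4

t = 5/4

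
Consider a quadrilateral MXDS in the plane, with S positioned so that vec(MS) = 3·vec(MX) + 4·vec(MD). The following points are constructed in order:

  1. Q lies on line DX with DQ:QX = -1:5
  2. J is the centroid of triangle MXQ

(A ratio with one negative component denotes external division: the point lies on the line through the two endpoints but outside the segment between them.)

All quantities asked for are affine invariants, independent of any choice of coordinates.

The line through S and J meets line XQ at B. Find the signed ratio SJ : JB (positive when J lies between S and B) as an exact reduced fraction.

Set M = (0, 0), X = (1, 0), D = (0, 1), S = (3, 4); any affine frame gives the same invariant.
1. Q lies on line DX with DQ:QX = -1:5 ⇒ Q = (-1/4, 5/4)
2. J is the centroid of triangle MXQ ⇒ J = (1/4, 5/12)
line SJ meets XQ at B = (15/38, 23/38)
J = S + t·(B−S) with t = 19/18, so SJ:JB = 19/18:-1/18

SJ:JB = -19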